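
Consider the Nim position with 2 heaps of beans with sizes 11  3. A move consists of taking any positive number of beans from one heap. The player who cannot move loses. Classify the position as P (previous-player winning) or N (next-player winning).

Nim-sum: 11 ⊕ 3 = 8.
The nim-sum is 8 ≠ 0, so this is an N-position: the player to move can win.

N-position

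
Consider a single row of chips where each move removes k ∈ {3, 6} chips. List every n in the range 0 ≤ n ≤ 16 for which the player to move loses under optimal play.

0, 1, 2, 9, 10, 11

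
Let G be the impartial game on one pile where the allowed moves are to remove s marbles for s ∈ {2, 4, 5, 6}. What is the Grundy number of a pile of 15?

Compute g(0), g(1), … for moves {2, 4, 5, 6}:
k:     0  1  2  3  4  5  6  7  8  9 10 11 12 13 14 15
g(k):  0  0  1  1  2  2  3  3  0  0  1  1  2  2  3  3
So g(15) = 3.

3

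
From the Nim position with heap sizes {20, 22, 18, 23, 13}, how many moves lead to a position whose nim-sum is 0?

Nim-sum: 20 ⊕ 22 ⊕ 18 ⊕ 23 ⊕ 13 = 10.
The overall nim-sum is X = 10. A heap of size p has a winning move iff p XOR X < p (reduce it to p XOR X).
  20: 20 XOR 10 = 30 ≥ 20 — no move.
  22: 22 XOR 10 = 28 ≥ 22 — no move.
  18: 18 XOR 10 = 24 ≥ 18 — no move.
  23: 23 XOR 10 = 29 ≥ 23 — no move.
  13: 13 XOR 10 = 7 < 13 — winning move (to 7).
That gives 1 winning move.

1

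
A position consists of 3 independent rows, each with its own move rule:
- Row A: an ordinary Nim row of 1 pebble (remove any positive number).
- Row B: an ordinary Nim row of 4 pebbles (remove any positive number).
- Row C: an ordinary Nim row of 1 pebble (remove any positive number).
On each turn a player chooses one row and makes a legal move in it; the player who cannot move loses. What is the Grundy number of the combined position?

4

Row A is a plain Nim row of size 1, so its Grundy value is 1.
Row B is a plain Nim row of size 4, so its Grundy value is 4.
Row C is a plain Nim row of size 1, so its Grundy value is 1.
The value of a disjunctive sum is the nim-sum of the parts.
Combined value = 1 XOR 4 XOR 1 = 4.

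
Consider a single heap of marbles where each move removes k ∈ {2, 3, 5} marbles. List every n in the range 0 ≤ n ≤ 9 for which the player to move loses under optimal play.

0, 1, 7, 8

Grundy values for subtraction set {2, 3, 5}:
k:     0  1  2  3  4  5  6  7  8  9
g(k):  0  0  1  1  2  2  3  0  0  1
The P-positions (g = 0) in 0..9 are 0, 1, 7, 8.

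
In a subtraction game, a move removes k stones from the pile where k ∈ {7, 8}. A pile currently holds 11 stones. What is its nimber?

1

Grundy values for subtraction set {7, 8}:
g(0) = mex{} = 0
g(1) = mex{} = 0
g(2) = mex{} = 0
g(3) = mex{} = 0
g(4) = mex{} = 0
g(5) = mex{} = 0
g(6) = mex{} = 0
g(7) = mex{0} = 1
g(8) = mex{0} = 1
g(9) = mex{0} = 1
g(10) = mex{0} = 1
g(11) = mex{0} = 1
So g(11) = 1.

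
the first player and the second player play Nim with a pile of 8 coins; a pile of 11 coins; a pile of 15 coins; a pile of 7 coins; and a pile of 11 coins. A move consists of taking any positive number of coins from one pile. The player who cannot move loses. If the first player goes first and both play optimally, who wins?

Compute the nim-sum pairwise:
8 ⊕ 11 = 3
3 ⊕ 15 = 12
12 ⊕ 7 = 11
11 ⊕ 11 = 0
The nim-sum is 0, so this is a P-position: the player to move is in a losing position under optimal play; the first player is about to move from it and so loses — the second player wins.

the second player wins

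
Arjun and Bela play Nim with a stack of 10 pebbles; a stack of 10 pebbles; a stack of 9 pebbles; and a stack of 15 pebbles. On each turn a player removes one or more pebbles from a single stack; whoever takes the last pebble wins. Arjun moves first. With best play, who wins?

Arjun wins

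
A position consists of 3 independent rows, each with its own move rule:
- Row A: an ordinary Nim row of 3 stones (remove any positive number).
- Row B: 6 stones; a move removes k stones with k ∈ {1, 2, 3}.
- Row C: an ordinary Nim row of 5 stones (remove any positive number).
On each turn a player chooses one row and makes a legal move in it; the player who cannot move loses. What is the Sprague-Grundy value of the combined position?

Row A is a plain Nim row of size 3, so its Grundy value is 3.
Grundy values for row B (subtraction set {1, 2, 3}):
g(0) = mex{} = 0
g(1) = mex{0} = 1
g(2) = mex{0,1} = 2
g(3) = mex{0,1,2} = 3
g(4) = mex{1,2,3} = 0
g(5) = mex{0,2,3} = 1
g(6) = mex{0,1,3} = 2
So g(6) = 2.
Row C is a plain Nim row of size 5, so its Grundy value is 5.
By the Sprague-Grundy theorem, the Grundy value of a sum of independent games is the XOR of the component values.
Combined value = 3 ⊕ 2 ⊕ 5 = 4.

4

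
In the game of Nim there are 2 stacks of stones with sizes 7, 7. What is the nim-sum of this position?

Compute the nim-sum pairwise:
7 ⊕ 7 = 0

0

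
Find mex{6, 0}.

1

0 is in the set but 1 is not, so the mex is 1.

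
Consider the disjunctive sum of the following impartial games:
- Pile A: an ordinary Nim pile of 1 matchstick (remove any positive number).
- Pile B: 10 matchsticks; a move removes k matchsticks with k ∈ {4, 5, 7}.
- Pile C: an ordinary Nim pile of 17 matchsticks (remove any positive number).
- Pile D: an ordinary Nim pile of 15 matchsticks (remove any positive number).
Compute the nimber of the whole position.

29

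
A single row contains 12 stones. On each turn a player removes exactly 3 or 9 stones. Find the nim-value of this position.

0

Grundy values for subtraction set {3, 9}:
k:     0  1  2  3  4  5  6  7  8  9 10 11 12
g(k):  0  0  0  1  1  1  0  0  0  1  1  1  0
So g(12) = 0.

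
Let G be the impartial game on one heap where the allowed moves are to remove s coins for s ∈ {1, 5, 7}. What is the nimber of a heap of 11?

1

Compute g(0), g(1), … for moves {1, 5, 7}:
k:     0  1  2  3  4  5  6  7  8  9 10 11
g(k):  0  1  0  1  0  1  0  1  0  1  0  1
So g(11) = 1.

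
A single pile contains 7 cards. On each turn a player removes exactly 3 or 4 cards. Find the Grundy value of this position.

0

Grundy values for subtraction set {3, 4}:
k:     0  1  2  3  4  5  6  7
g(k):  0  0  0  1  1  1  2  0
So g(7) = 0.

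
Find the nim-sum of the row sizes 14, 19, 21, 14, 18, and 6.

18

Write each in binary and XOR column by column:
  01110  (14)
  10011  (19)
  10101  (21)
  01110  (14)
  10010  (18)
  00110  (6)
  -----
  10010  (18)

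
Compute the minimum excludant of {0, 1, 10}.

The values 0, 1 are all present; 2 is the first non-negative integer missing from the set.

2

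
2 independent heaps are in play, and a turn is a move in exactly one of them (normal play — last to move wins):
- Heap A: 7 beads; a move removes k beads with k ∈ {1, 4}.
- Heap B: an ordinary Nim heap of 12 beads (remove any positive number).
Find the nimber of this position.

12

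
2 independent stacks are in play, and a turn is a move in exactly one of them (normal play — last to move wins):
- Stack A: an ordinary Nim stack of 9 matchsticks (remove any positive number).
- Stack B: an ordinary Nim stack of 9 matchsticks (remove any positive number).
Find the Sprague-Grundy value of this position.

Stack A is a plain Nim stack of size 9, so its Grundy value is 9.
Stack B is a plain Nim stack of size 9, so its Grundy value is 9.
The value of a disjunctive sum is the nim-sum of the parts.
Combined value = 9 XOR 9 = 0.

0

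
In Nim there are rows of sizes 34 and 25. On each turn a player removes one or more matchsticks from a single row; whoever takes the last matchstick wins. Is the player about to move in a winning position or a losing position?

Winning position

Nim-sum: 34 XOR 25 = 59.
The nim-sum is 59 ≠ 0, so this is an N-position: the player to move can win.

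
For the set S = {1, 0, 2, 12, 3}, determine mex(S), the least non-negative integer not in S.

The values 0, 1, 2, 3 are all present; 4 is the first non-negative integer missing from the set.

4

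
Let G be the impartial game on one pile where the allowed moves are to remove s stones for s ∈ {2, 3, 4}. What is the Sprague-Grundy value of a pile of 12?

Build the Grundy sequence with g(k) = mex{g(k−s) : s ∈ {2, 3, 4}, s ≤ k}:
g(0) = mex{} = 0
g(1) = mex{} = 0
g(2) = mex{0} = 1
g(3) = mex{0} = 1
g(4) = mex{0,1} = 2
g(5) = mex{0,1} = 2
g(6) = mex{1,2} = 0
g(7) = mex{1,2} = 0
g(8) = mex{0,2} = 1
g(9) = mex{0,2} = 1
g(10) = mex{0,1} = 2
g(11) = mex{0,1} = 2
g(12) = mex{1,2} = 0
So g(12) = 0.

0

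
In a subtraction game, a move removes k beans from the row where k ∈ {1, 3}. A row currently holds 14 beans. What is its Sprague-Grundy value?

0

Compute g(0), g(1), … for moves {1, 3}:
g(0) = mex{} = 0
g(1) = mex{0} = 1
g(2) = mex{1} = 0
g(3) = mex{0} = 1
g(4) = mex{1} = 0
g(5) = mex{0} = 1
g(6) = mex{1} = 0
g(7) = mex{0} = 1
g(8) = mex{1} = 0
g(9) = mex{0} = 1
g(10) = mex{1} = 0
g(11) = mex{0} = 1
g(12) = mex{1} = 0
g(13) = mex{0} = 1
g(14) = mex{1} = 0
So g(14) = 0.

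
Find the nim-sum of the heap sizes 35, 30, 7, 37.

Write each in binary and XOR column by column:
  100011  (35)
  011110  (30)
  000111  (7)
  100101  (37)
  ------
  011111  (31)

31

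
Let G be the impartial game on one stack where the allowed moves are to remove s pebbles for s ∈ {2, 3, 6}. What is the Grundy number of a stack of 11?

1

Build the Grundy sequence with g(k) = mex{g(k−s) : s ∈ {2, 3, 6}, s ≤ k}:
k:     0  1  2  3  4  5  6  7  8  9 10 11
g(k):  0  0  1  1  2  0  3  1  2  0  0  1
So g(11) = 1.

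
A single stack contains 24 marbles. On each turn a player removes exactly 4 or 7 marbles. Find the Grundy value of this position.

Grundy values for subtraction set {4, 7}:
k:     0  1  2  3  4  5  6  7  8  9 10 11 12 13 14 15 16 17 18 19 20 21 22 23 24
g(k):  0  0  0  0  1  1  1  1  2  2  2  0  0  0  0  1  1  1  1  2  2  2  0  0  0
So g(24) = 0.

0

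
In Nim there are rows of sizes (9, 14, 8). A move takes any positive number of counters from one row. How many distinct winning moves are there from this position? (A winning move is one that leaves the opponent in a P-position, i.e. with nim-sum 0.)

Nim-sum: 9 ⊕ 14 ⊕ 8 = 15.
The overall nim-sum is X = 15. A row of size p has a winning move iff p XOR X < p (reduce it to p XOR X).
  9: 9 XOR 15 = 6 < 9 — winning move (to 6).
  14: 14 XOR 15 = 1 < 14 — winning move (to 1).
  8: 8 XOR 15 = 7 < 8 — winning move (to 7).
That gives 3 winning moves.

3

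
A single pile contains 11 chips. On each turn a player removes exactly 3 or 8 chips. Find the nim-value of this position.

0

Grundy values for subtraction set {3, 8}:
k:     0  1  2  3  4  5  6  7  8  9 10 11
g(k):  0  0  0  1  1  1  0  0  2  1  1  0
So g(11) = 0.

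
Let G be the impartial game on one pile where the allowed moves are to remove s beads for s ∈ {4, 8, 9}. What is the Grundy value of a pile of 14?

0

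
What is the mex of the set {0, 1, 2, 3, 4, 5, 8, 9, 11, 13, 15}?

6

The values 0, 1, 2, 3, 4, 5 are all present; 6 is the first non-negative integer missing from the set.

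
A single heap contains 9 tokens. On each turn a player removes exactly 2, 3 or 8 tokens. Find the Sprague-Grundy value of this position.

2

Grundy values for subtraction set {2, 3, 8}:
g(0) = mex{} = 0
g(1) = mex{} = 0
g(2) = mex{0} = 1
g(3) = mex{0} = 1
g(4) = mex{0,1} = 2
g(5) = mex{1} = 0
g(6) = mex{1,2} = 0
g(7) = mex{0,2} = 1
g(8) = mex{0} = 1
g(9) = mex{0,1} = 2
So g(9) = 2.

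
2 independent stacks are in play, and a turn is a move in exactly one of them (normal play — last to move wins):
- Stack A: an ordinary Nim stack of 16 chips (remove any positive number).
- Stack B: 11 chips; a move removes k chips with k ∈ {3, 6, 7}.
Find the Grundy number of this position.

Stack A is a plain Nim stack of size 16, so its Grundy value is 16.
For stack B, compute g(0), g(1), … with moves {3, 6, 7}:
g(0) = mex{} = 0
g(1) = mex{} = 0
g(2) = mex{} = 0
g(3) = mex{0} = 1
g(4) = mex{0} = 1
g(5) = mex{0} = 1
g(6) = mex{0,1} = 2
g(7) = mex{0,1} = 2
g(8) = mex{0,1} = 2
g(9) = mex{0,1,2} = 3
g(10) = mex{1,2} = 0
g(11) = mex{1,2} = 0
So g(11) = 0.
By the Sprague-Grundy theorem, the Grundy value of a sum of independent games is the XOR of the component values.
Combined value = 16 ⊕ 0 = 16.

16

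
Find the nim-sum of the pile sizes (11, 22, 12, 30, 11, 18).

In binary:
  01011  (11)
  10110  (22)
  01100  (12)
  11110  (30)
  01011  (11)
  10010  (18)
  -----
  10110  (22)

22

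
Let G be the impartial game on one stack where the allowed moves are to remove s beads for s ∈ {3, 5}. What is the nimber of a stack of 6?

2

Compute g(0), g(1), … for moves {3, 5}:
g(0) = mex{} = 0
g(1) = mex{} = 0
g(2) = mex{} = 0
g(3) = mex{0} = 1
g(4) = mex{0} = 1
g(5) = mex{0} = 1
g(6) = mex{0,1} = 2
So g(6) = 2.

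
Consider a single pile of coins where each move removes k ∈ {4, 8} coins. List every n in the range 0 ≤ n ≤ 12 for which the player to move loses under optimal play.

Compute g(0), g(1), … for moves {4, 8}:
k:     0  1  2  3  4  5  6  7  8  9 10 11 12
g(k):  0  0  0  0  1  1  1  1  2  2  2  2  0
The P-positions (g = 0) in 0..12 are 0, 1, 2, 3, 12.

0, 1, 2, 3, 12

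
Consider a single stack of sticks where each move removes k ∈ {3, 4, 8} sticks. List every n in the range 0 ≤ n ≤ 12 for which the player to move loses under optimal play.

Compute g(0), g(1), … for moves {3, 4, 8}:
g(0) = mex{} = 0
g(1) = mex{} = 0
g(2) = mex{} = 0
g(3) = mex{0} = 1
g(4) = mex{0} = 1
g(5) = mex{0} = 1
g(6) = mex{0,1} = 2
g(7) = mex{1} = 0
g(8) = mex{0,1} = 2
g(9) = mex{0,1,2} = 3
g(10) = mex{0,2} = 1
g(11) = mex{0,1,2} = 3
g(12) = mex{1,2,3} = 0
The P-positions (g = 0) in 0..12 are 0, 1, 2, 7, 12.

0, 1, 2, 7, 12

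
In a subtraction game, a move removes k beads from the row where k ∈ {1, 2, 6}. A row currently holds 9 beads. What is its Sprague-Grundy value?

2

Build the Grundy sequence with g(k) = mex{g(k−s) : s ∈ {1, 2, 6}, s ≤ k}:
g(0) = mex{} = 0
g(1) = mex{0} = 1
g(2) = mex{0,1} = 2
g(3) = mex{1,2} = 0
g(4) = mex{0,2} = 1
g(5) = mex{0,1} = 2
g(6) = mex{0,1,2} = 3
g(7) = mex{1,2,3} = 0
g(8) = mex{0,2,3} = 1
g(9) = mex{0,1} = 2
So g(9) = 2.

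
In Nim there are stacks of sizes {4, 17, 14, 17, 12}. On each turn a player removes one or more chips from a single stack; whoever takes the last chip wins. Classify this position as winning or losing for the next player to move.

In binary:
  00100  (4)
  10001  (17)
  01110  (14)
  10001  (17)
  01100  (12)
  -----
  00110  (6)
The nim-sum is 6 ≠ 0, so this is an N-position: the player to move can win.

Winning position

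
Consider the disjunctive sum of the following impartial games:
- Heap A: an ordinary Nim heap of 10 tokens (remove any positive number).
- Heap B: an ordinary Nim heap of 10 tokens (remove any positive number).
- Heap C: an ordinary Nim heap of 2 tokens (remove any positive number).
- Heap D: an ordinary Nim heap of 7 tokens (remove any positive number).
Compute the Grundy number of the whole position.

Heap A is a plain Nim heap of size 10, so its Grundy value is 10.
Heap B is a plain Nim heap of size 10, so its Grundy value is 10.
Heap C is a plain Nim heap of size 2, so its Grundy value is 2.
Heap D is a plain Nim heap of size 7, so its Grundy value is 7.
The value of a disjunctive sum is the nim-sum of the parts.
Combined value = 10 XOR 10 XOR 2 XOR 7 = 5.

5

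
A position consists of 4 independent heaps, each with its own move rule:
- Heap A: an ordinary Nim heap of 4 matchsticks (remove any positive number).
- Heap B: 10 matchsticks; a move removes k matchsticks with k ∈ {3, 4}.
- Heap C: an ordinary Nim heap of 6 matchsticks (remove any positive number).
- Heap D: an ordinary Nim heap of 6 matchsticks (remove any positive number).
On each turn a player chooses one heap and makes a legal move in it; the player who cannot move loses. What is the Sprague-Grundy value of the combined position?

5

Heap A is a plain Nim heap of size 4, so its Grundy value is 4.
For heap B, compute g(0), g(1), … with moves {3, 4}:
k:     0  1  2  3  4  5  6  7  8  9 10
g(k):  0  0  0  1  1  1  2  0  0  0  1
So g(10) = 1.
Heap C is a plain Nim heap of size 6, so its Grundy value is 6.
Heap D is a plain Nim heap of size 6, so its Grundy value is 6.
By the Sprague-Grundy theorem, the Grundy value of a sum of independent games is the XOR of the component values.
Combined value = 4 XOR 1 XOR 6 XOR 6 = 5.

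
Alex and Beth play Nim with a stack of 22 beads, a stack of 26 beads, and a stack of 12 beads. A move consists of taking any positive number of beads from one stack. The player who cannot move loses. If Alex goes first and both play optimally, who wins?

Beth wins

Nim-sum: 22 XOR 26 XOR 12 = 0.
The nim-sum is 0, so this is a P-position: the player to move is in a losing position under optimal play; Alex is about to move from it and so loses — Beth wins.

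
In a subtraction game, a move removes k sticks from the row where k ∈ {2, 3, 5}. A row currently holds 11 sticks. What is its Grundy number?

2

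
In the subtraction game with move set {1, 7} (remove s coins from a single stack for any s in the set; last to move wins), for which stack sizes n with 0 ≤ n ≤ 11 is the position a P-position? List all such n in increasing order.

0, 2, 4, 6, 8, 10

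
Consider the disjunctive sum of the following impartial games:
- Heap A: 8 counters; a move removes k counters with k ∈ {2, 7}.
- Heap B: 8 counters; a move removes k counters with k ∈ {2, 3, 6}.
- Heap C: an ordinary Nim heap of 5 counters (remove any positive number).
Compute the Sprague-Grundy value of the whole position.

5

Grundy values for heap A (subtraction set {2, 7}):
g(0) = mex{} = 0
g(1) = mex{} = 0
g(2) = mex{0} = 1
g(3) = mex{0} = 1
g(4) = mex{1} = 0
g(5) = mex{1} = 0
g(6) = mex{0} = 1
g(7) = mex{0} = 1
g(8) = mex{0,1} = 2
So g(8) = 2.
For heap B, compute g(0), g(1), … with moves {2, 3, 6}:
g(0) = mex{} = 0
g(1) = mex{} = 0
g(2) = mex{0} = 1
g(3) = mex{0} = 1
g(4) = mex{0,1} = 2
g(5) = mex{1} = 0
g(6) = mex{0,1,2} = 3
g(7) = mex{0,2} = 1
g(8) = mex{0,1,3} = 2
So g(8) = 2.
Heap C is a plain Nim heap of size 5, so its Grundy value is 5.
The value of a disjunctive sum is the nim-sum of the parts.
Combined value = 2 XOR 2 XOR 5 = 5.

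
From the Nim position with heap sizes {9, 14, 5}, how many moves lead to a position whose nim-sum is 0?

1

Bitwise XOR of the heap sizes:
  1001  (9)
  1110  (14)
  0101  (5)
  ----
  0010  (2)
The overall nim-sum is X = 2. A heap of size p has a winning move iff p XOR X < p (reduce it to p XOR X).
  9: 9 XOR 2 = 11 ≥ 9 — no move.
  14: 14 XOR 2 = 12 < 14 — winning move (to 12).
  5: 5 XOR 2 = 7 ≥ 5 — no move.
That gives 1 winning move.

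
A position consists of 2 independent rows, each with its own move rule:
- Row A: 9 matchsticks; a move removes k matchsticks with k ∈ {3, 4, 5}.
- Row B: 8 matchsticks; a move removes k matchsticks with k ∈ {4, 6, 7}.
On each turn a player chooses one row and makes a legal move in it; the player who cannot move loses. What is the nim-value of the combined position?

2

Grundy values for row A (subtraction set {3, 4, 5}):
k:     0  1  2  3  4  5  6  7  8  9
g(k):  0  0  0  1  1  1  2  2  0  0
So g(9) = 0.
For row B, compute g(0), g(1), … with moves {4, 6, 7}:
k:     0  1  2  3  4  5  6  7  8
g(k):  0  0  0  0  1  1  1  1  2
So g(8) = 2.
By the Sprague-Grundy theorem, the Grundy value of a sum of independent games is the XOR of the component values.
Combined value = 0 ⊕ 2 = 2.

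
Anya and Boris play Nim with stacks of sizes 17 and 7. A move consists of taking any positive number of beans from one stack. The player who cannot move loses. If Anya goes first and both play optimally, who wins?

Compute the nim-sum pairwise:
17 ⊕ 7 = 22
The nim-sum is 22 ≠ 0, so this is an N-position: the player to move can win; Anya has a winning move.

Anya wins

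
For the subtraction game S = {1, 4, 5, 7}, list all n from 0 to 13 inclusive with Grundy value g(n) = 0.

Grundy values for subtraction set {1, 4, 5, 7}:
k:     0  1  2  3  4  5  6  7  8  9 10 11 12 13
g(k):  0  1  0  1  2  3  2  3  0  1  0  1  2  3
The P-positions (g = 0) in 0..13 are 0, 2, 8, 10.

0, 2, 8, 10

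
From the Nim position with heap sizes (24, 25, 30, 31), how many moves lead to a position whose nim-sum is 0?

0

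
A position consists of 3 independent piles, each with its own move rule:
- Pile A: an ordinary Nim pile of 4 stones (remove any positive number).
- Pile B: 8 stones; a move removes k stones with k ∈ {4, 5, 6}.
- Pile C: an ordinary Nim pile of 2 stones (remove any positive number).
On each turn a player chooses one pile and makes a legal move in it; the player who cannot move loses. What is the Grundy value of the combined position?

Pile A is a plain Nim pile of size 4, so its Grundy value is 4.
Grundy values for pile B (subtraction set {4, 5, 6}):
g(0) = mex{} = 0
g(1) = mex{} = 0
g(2) = mex{} = 0
g(3) = mex{} = 0
g(4) = mex{0} = 1
g(5) = mex{0} = 1
g(6) = mex{0} = 1
g(7) = mex{0} = 1
g(8) = mex{0,1} = 2
So g(8) = 2.
Pile C is a plain Nim pile of size 2, so its Grundy value is 2.
By the Sprague-Grundy theorem, the Grundy value of a sum of independent games is the XOR of the component values.
Combined value = 4 ⊕ 2 ⊕ 2 = 4.

4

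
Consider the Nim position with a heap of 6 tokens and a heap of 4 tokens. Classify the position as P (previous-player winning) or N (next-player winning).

In binary:
  110  (6)
  100  (4)
  ---
  010  (2)
The nim-sum is 2 ≠ 0, so this is an N-position: the player to move can win.

N-position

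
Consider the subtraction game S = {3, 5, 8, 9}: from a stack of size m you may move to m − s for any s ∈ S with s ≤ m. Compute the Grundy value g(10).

3

Build the Grundy sequence with g(k) = mex{g(k−s) : s ∈ {3, 5, 8, 9}, s ≤ k}:
g(0) = mex{} = 0
g(1) = mex{} = 0
g(2) = mex{} = 0
g(3) = mex{0} = 1
g(4) = mex{0} = 1
g(5) = mex{0} = 1
g(6) = mex{0,1} = 2
g(7) = mex{0,1} = 2
g(8) = mex{0,1} = 2
g(9) = mex{0,1,2} = 3
g(10) = mex{0,1,2} = 3
So g(10) = 3.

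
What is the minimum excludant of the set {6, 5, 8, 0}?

1

0 is in the set but 1 is not, so the mex is 1.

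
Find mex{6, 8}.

0

0 is not in the set, so the mex is 0.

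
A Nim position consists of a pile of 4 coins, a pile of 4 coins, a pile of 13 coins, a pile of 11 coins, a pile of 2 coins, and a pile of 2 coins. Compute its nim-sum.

6

Compute the nim-sum pairwise:
4 XOR 4 = 0
0 XOR 13 = 13
13 XOR 11 = 6
6 XOR 2 = 4
4 XOR 2 = 6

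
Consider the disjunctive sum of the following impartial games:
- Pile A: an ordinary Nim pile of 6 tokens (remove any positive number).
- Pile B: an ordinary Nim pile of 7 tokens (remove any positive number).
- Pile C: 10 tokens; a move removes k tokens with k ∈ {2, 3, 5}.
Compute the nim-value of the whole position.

0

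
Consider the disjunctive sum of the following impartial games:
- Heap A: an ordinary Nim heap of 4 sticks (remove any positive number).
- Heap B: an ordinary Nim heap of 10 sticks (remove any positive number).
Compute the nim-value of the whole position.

Heap A is a plain Nim heap of size 4, so its Grundy value is 4.
Heap B is a plain Nim heap of size 10, so its Grundy value is 10.
By the Sprague-Grundy theorem, the Grundy value of a sum of independent games is the XOR of the component values.
Combined value = 4 ⊕ 10 = 14.

14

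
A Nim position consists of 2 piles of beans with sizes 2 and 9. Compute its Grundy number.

11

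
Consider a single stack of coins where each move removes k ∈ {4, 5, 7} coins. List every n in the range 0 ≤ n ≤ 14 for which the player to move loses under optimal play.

0, 1, 2, 3, 11, 12, 13, 14

Build the Grundy sequence with g(k) = mex{g(k−s) : s ∈ {4, 5, 7}, s ≤ k}:
k:     0  1  2  3  4  5  6  7  8  9 10 11 12 13 14
g(k):  0  0  0  0  1  1  1  1  2  2  2  0  0  0  0
The P-positions (g = 0) in 0..14 are 0, 1, 2, 3, 11, 12, 13, 14.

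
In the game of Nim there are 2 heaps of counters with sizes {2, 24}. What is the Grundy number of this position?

26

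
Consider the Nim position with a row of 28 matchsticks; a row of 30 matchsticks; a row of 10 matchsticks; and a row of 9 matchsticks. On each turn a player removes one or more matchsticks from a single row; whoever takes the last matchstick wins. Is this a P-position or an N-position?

Write each in binary and XOR column by column:
  11100  (28)
  11110  (30)
  01010  (10)
  01001  (9)
  -----
  00001  (1)
The nim-sum is 1 ≠ 0, so this is an N-position: the player to move can win.

N-position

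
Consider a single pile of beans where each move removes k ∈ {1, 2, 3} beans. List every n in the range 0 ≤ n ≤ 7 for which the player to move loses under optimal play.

Build the Grundy sequence with g(k) = mex{g(k−s) : s ∈ {1, 2, 3}, s ≤ k}:
k:     0  1  2  3  4  5  6  7
g(k):  0  1  2  3  0  1  2  3
The P-positions (g = 0) in 0..7 are 0, 4.

0, 4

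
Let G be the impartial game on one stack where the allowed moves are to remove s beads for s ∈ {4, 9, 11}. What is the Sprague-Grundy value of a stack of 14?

Grundy values for subtraction set {4, 9, 11}:
g(0) = mex{} = 0
g(1) = mex{} = 0
g(2) = mex{} = 0
g(3) = mex{} = 0
g(4) = mex{0} = 1
g(5) = mex{0} = 1
g(6) = mex{0} = 1
g(7) = mex{0} = 1
g(8) = mex{1} = 0
g(9) = mex{0,1} = 2
g(10) = mex{0,1} = 2
g(11) = mex{0,1} = 2
g(12) = mex{0} = 1
g(13) = mex{0,1,2} = 3
g(14) = mex{0,1,2} = 3
So g(14) = 3.

3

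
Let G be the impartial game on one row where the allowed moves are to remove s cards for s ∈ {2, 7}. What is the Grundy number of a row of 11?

1

Grundy values for subtraction set {2, 7}:
k:     0  1  2  3  4  5  6  7  8  9 10 11
g(k):  0  0  1  1  0  0  1  1  2  0  0  1
So g(11) = 1.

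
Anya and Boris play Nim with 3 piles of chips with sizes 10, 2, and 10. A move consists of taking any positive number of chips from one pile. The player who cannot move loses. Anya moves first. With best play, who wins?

Anya wins

Nim-sum: 10 ⊕ 2 ⊕ 10 = 2.
The nim-sum is 2 ≠ 0, so this is an N-position: the player to move can win; Anya has a winning move.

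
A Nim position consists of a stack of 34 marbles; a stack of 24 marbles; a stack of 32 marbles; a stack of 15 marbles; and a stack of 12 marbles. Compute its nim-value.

25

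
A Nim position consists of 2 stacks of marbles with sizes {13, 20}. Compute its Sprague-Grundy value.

25

Compute the nim-sum pairwise:
13 ⊕ 20 = 25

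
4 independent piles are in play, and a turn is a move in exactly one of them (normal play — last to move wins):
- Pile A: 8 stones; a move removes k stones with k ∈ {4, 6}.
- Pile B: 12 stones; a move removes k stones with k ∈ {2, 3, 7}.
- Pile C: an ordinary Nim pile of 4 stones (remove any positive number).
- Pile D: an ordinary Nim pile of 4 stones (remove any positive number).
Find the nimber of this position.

3

For pile A, compute g(0), g(1), … with moves {4, 6}:
g(0) = mex{} = 0
g(1) = mex{} = 0
g(2) = mex{} = 0
g(3) = mex{} = 0
g(4) = mex{0} = 1
g(5) = mex{0} = 1
g(6) = mex{0} = 1
g(7) = mex{0} = 1
g(8) = mex{0,1} = 2
So g(8) = 2.
Grundy values for pile B (subtraction set {2, 3, 7}):
g(0) = mex{} = 0
g(1) = mex{} = 0
g(2) = mex{0} = 1
g(3) = mex{0} = 1
g(4) = mex{0,1} = 2
g(5) = mex{1} = 0
g(6) = mex{1,2} = 0
g(7) = mex{0,2} = 1
g(8) = mex{0} = 1
g(9) = mex{0,1} = 2
g(10) = mex{1} = 0
g(11) = mex{1,2} = 0
g(12) = mex{0,2} = 1
So g(12) = 1.
Pile C is a plain Nim pile of size 4, so its Grundy value is 4.
Pile D is a plain Nim pile of size 4, so its Grundy value is 4.
The value of a disjunctive sum is the nim-sum of the parts.
Combined value = 2 XOR 1 XOR 4 XOR 4 = 3.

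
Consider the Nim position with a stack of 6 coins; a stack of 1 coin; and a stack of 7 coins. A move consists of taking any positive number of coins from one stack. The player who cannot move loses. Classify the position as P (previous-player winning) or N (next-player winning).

P-position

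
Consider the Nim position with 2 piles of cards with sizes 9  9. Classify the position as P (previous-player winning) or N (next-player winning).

Bitwise XOR of the heap sizes:
  1001  (9)
  1001  (9)
  ----
  0000  (0)
The nim-sum is 0, so this is a P-position: the player to move is in a losing position under optimal play.

P-position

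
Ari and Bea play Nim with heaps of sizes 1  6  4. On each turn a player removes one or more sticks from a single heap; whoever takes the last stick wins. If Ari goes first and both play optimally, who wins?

Ari wins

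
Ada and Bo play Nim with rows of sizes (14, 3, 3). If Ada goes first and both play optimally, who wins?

In binary:
  1110  (14)
  0011  (3)
  0011  (3)
  ----
  1110  (14)
The nim-sum is 14 ≠ 0, so this is an N-position: the player to move can win; Ada has a winning move.

Ada wins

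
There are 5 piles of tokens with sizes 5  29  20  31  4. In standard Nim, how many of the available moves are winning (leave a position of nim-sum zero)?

3

Nim-sum: 5 ^ 29 ^ 20 ^ 31 ^ 4 = 23.
The overall nim-sum is X = 23. A pile of size p has a winning move iff p XOR X < p (reduce it to p XOR X).
  5: 5 XOR 23 = 18 ≥ 5 — no move.
  29: 29 XOR 23 = 10 < 29 — winning move (to 10).
  20: 20 XOR 23 = 3 < 20 — winning move (to 3).
  31: 31 XOR 23 = 8 < 31 — winning move (to 8).
  4: 4 XOR 23 = 19 ≥ 4 — no move.
That gives 3 winning moves.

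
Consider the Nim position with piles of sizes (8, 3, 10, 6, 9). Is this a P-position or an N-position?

N-position

Bitwise XOR of the heap sizes:
  1000  (8)
  0011  (3)
  1010  (10)
  0110  (6)
  1001  (9)
  ----
  1110  (14)
The nim-sum is 14 ≠ 0, so this is an N-position: the player to move can win.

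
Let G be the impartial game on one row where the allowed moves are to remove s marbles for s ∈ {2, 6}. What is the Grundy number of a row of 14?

Build the Grundy sequence with g(k) = mex{g(k−s) : s ∈ {2, 6}, s ≤ k}:
k:     0  1  2  3  4  5  6  7  8  9 10 11 12 13 14
g(k):  0  0  1  1  0  0  1  1  0  0  1  1  0  0  1
So g(14) = 1.

1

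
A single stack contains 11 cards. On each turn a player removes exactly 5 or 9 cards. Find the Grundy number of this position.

Grundy values for subtraction set {5, 9}:
k:     0  1  2  3  4  5  6  7  8  9 10 11
g(k):  0  0  0  0  0  1  1  1  1  1  2  2
So g(11) = 2.

2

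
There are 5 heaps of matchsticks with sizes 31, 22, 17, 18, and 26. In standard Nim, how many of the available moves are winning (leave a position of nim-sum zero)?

5

Compute the nim-sum pairwise:
31 ^ 22 = 9
9 ^ 17 = 24
24 ^ 18 = 10
10 ^ 26 = 16
The overall nim-sum is X = 16. A heap of size p has a winning move iff p XOR X < p (reduce it to p XOR X).
  31: 31 XOR 16 = 15 < 31 — winning move (to 15).
  22: 22 XOR 16 = 6 < 22 — winning move (to 6).
  17: 17 XOR 16 = 1 < 17 — winning move (to 1).
  18: 18 XOR 16 = 2 < 18 — winning move (to 2).
  26: 26 XOR 16 = 10 < 26 — winning move (to 10).
That gives 5 winning moves.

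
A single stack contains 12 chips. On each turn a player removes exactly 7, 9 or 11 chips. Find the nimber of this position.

1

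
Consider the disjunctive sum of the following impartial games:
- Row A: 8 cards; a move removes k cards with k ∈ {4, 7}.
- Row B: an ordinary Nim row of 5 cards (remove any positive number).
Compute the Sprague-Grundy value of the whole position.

7

For row A, compute g(0), g(1), … with moves {4, 7}:
g(0) = mex{} = 0
g(1) = mex{} = 0
g(2) = mex{} = 0
g(3) = mex{} = 0
g(4) = mex{0} = 1
g(5) = mex{0} = 1
g(6) = mex{0} = 1
g(7) = mex{0} = 1
g(8) = mex{0,1} = 2
So g(8) = 2.
Row B is a plain Nim row of size 5, so its Grundy value is 5.
The value of a disjunctive sum is the nim-sum of the parts.
Combined value = 2 XOR 5 = 7.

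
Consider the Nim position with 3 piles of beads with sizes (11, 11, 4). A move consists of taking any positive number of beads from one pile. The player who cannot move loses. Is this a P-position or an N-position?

N-position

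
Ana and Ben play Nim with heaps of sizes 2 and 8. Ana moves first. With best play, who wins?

Ana wins

Bitwise XOR of the heap sizes:
  0010  (2)
  1000  (8)
  ----
  1010  (10)
The nim-sum is 10 ≠ 0, so this is an N-position: the player to move can win; Ana has a winning move.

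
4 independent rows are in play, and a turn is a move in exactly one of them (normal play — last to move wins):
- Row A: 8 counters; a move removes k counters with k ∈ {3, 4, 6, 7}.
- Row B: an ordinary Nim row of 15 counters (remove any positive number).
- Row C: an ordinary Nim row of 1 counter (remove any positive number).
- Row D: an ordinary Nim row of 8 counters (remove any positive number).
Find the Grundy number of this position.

Build the Grundy sequence for row A with g(k) = mex{g(k−s) : s ∈ {3, 4, 6, 7}, s ≤ k}:
g(0) = mex{} = 0
g(1) = mex{} = 0
g(2) = mex{} = 0
g(3) = mex{0} = 1
g(4) = mex{0} = 1
g(5) = mex{0} = 1
g(6) = mex{0,1} = 2
g(7) = mex{0,1} = 2
g(8) = mex{0,1} = 2
So g(8) = 2.
Row B is a plain Nim row of size 15, so its Grundy value is 15.
Row C is a plain Nim row of size 1, so its Grundy value is 1.
Row D is a plain Nim row of size 8, so its Grundy value is 8.
By the Sprague-Grundy theorem, the Grundy value of a sum of independent games is the XOR of the component values.
Combined value = 2 XOR 15 XOR 1 XOR 8 = 4.

4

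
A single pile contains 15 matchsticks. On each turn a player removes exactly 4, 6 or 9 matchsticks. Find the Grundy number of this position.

Build the Grundy sequence with g(k) = mex{g(k−s) : s ∈ {4, 6, 9}, s ≤ k}:
k:     0  1  2  3  4  5  6  7  8  9 10 11 12 13 14 15
g(k):  0  0  0  0  1  1  1  1  2  2  2  2  3  0  0  0
So g(15) = 0.

0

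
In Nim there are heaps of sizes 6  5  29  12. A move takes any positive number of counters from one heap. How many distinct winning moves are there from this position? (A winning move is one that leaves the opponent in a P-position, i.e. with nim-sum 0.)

1

Compute the nim-sum pairwise:
6 ⊕ 5 = 3
3 ⊕ 29 = 30
30 ⊕ 12 = 18
The overall nim-sum is X = 18. A heap of size p has a winning move iff p XOR X < p (reduce it to p XOR X).
  6: 6 XOR 18 = 20 ≥ 6 — no move.
  5: 5 XOR 18 = 23 ≥ 5 — no move.
  29: 29 XOR 18 = 15 < 29 — winning move (to 15).
  12: 12 XOR 18 = 30 ≥ 12 — no move.
That gives 1 winning move.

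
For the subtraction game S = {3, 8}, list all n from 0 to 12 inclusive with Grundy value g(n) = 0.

Build the Grundy sequence with g(k) = mex{g(k−s) : s ∈ {3, 8}, s ≤ k}:
k:     0  1  2  3  4  5  6  7  8  9 10 11 12
g(k):  0  0  0  1  1  1  0  0  2  1  1  0  0
The P-positions (g = 0) in 0..12 are 0, 1, 2, 6, 7, 11, 12.

0, 1, 2, 6, 7, 11, 12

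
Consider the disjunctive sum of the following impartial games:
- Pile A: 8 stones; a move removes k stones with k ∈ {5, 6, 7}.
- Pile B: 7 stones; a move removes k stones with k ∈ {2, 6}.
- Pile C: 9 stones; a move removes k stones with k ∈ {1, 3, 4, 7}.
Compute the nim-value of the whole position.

For pile A, compute g(0), g(1), … with moves {5, 6, 7}:
k:     0  1  2  3  4  5  6  7  8
g(k):  0  0  0  0  0  1  1  1  1
So g(8) = 1.
For pile B, compute g(0), g(1), … with moves {2, 6}:
k:     0  1  2  3  4  5  6  7
g(k):  0  0  1  1  0  0  1  1
So g(7) = 1.
Build the Grundy sequence for pile C with g(k) = mex{g(k−s) : s ∈ {1, 3, 4, 7}, s ≤ k}:
k:     0  1  2  3  4  5  6  7  8  9
g(k):  0  1  0  1  2  3  2  3  0  1
So g(9) = 1.
The value of a disjunctive sum is the nim-sum of the parts.
Combined value = 1 XOR 1 XOR 1 = 1.

1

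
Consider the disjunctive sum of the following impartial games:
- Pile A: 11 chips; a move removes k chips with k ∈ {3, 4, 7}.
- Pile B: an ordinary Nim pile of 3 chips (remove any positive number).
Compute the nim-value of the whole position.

3

Build the Grundy sequence for pile A with g(k) = mex{g(k−s) : s ∈ {3, 4, 7}, s ≤ k}:
k:     0  1  2  3  4  5  6  7  8  9 10 11
g(k):  0  0  0  1  1  1  2  2  2  3  0  0
So g(11) = 0.
Pile B is a plain Nim pile of size 3, so its Grundy value is 3.
By the Sprague-Grundy theorem, the Grundy value of a sum of independent games is the XOR of the component values.
Combined value = 0 XOR 3 = 3.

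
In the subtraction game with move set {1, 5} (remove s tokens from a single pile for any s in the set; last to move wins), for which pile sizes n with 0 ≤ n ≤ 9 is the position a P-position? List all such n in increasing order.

0, 2, 4, 6, 8

Grundy values for subtraction set {1, 5}:
k:     0  1  2  3  4  5  6  7  8  9
g(k):  0  1  0  1  0  1  0  1  0  1
The P-positions (g = 0) in 0..9 are 0, 2, 4, 6, 8.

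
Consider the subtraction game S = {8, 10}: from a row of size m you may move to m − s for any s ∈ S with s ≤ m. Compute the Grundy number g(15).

1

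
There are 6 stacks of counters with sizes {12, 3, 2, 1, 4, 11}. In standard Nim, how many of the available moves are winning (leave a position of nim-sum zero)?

3

In binary:
  1100  (12)
  0011  (3)
  0010  (2)
  0001  (1)
  0100  (4)
  1011  (11)
  ----
  0011  (3)
The overall nim-sum is X = 3. A stack of size p has a winning move iff p XOR X < p (reduce it to p XOR X).
  12: 12 XOR 3 = 15 ≥ 12 — no move.
  3: 3 XOR 3 = 0 < 3 — winning move (to 0).
  2: 2 XOR 3 = 1 < 2 — winning move (to 1).
  1: 1 XOR 3 = 2 ≥ 1 — no move.
  4: 4 XOR 3 = 7 ≥ 4 — no move.
  11: 11 XOR 3 = 8 < 11 — winning move (to 8).
That gives 3 winning moves.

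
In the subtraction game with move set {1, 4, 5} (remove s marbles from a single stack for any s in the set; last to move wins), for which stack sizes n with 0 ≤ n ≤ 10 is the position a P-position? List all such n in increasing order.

Grundy values for subtraction set {1, 4, 5}:
g(0) = mex{} = 0
g(1) = mex{0} = 1
g(2) = mex{1} = 0
g(3) = mex{0} = 1
g(4) = mex{0,1} = 2
g(5) = mex{0,1,2} = 3
g(6) = mex{0,1,3} = 2
g(7) = mex{0,1,2} = 3
g(8) = mex{1,2,3} = 0
g(9) = mex{0,2,3} = 1
g(10) = mex{1,2,3} = 0
The P-positions (g = 0) in 0..10 are 0, 2, 8, 10.

0, 2, 8, 10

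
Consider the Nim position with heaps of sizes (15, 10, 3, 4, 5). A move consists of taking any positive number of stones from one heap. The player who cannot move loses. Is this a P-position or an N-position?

N-position

Bitwise XOR of the heap sizes:
  1111  (15)
  1010  (10)
  0011  (3)
  0100  (4)
  0101  (5)
  ----
  0111  (7)
The nim-sum is 7 ≠ 0, so this is an N-position: the player to move can win.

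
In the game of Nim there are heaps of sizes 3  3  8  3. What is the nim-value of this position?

11

Compute the nim-sum pairwise:
3 ⊕ 3 = 0
0 ⊕ 8 = 8
8 ⊕ 3 = 11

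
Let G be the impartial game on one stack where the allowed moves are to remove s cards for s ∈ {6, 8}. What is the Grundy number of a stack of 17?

Build the Grundy sequence with g(k) = mex{g(k−s) : s ∈ {6, 8}, s ≤ k}:
k:     0  1  2  3  4  5  6  7  8  9 10 11 12 13 14 15 16 17
g(k):  0  0  0  0  0  0  1  1  1  1  1  1  2  2  0  0  0  0
So g(17) = 0.

0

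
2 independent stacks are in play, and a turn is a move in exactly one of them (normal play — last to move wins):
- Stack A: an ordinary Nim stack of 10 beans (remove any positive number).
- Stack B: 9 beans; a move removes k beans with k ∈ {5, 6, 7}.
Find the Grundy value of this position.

11

Stack A is a plain Nim stack of size 10, so its Grundy value is 10.
Grundy values for stack B (subtraction set {5, 6, 7}):
k:     0  1  2  3  4  5  6  7  8  9
g(k):  0  0  0  0  0  1  1  1  1  1
So g(9) = 1.
The value of a disjunctive sum is the nim-sum of the parts.
Combined value = 10 XOR 1 = 11.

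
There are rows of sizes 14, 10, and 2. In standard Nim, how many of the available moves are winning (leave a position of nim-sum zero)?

Nim-sum: 14 XOR 10 XOR 2 = 6.
The overall nim-sum is X = 6. A row of size p has a winning move iff p XOR X < p (reduce it to p XOR X).
  14: 14 XOR 6 = 8 < 14 — winning move (to 8).
  10: 10 XOR 6 = 12 ≥ 10 — no move.
  2: 2 XOR 6 = 4 ≥ 2 — no move.
That gives 1 winning move.

1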